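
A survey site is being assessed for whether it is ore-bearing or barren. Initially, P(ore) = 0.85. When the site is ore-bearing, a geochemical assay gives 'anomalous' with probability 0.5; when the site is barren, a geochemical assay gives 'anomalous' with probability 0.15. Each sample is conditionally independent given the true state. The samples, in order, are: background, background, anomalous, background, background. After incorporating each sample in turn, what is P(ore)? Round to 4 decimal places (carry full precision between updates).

After 'background': P(ore) = 0.5·0.8500 / (0.5·0.8500 + 0.85·0.1500) ≈ 0.7692
After 'background': P(ore) = 0.5·0.7692 / (0.5·0.7692 + 0.85·0.2308) ≈ 0.6623
After 'anomalous': P(ore) = 0.5·0.6623 / (0.5·0.6623 + 0.15·0.3377) ≈ 0.8673
After 'background': P(ore) = 0.5·0.8673 / (0.5·0.8673 + 0.85·0.1327) ≈ 0.7936
After 'background': P(ore) = 0.5·0.7936 / (0.5·0.7936 + 0.85·0.2064) ≈ 0.6934

0.6934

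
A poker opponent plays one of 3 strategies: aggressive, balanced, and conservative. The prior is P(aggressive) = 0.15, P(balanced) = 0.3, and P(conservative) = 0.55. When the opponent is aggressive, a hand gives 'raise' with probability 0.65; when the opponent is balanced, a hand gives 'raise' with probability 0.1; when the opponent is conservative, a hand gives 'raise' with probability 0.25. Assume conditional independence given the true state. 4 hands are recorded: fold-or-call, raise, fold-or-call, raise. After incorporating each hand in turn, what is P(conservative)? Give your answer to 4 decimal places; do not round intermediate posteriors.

0.6548

After 'fold-or-call': normaliser = 0.35·0.1500 + 0.9·0.3000 + 0.75·0.5500; P(aggressive) ≈ 0.0714, P(balanced) ≈ 0.3673, P(conservative) ≈ 0.5612
After 'raise': normaliser = 0.65·0.0714 + 0.1·0.3673 + 0.25·0.5612; P(aggressive) ≈ 0.2078, P(balanced) ≈ 0.1644, P(conservative) ≈ 0.6279
After 'fold-or-call': normaliser = 0.35·0.2078 + 0.9·0.1644 + 0.75·0.6279; P(aggressive) ≈ 0.1052, P(balanced) ≈ 0.2139, P(conservative) ≈ 0.6809
After 'raise': normaliser = 0.65·0.1052 + 0.1·0.2139 + 0.25·0.6809; P(aggressive) ≈ 0.2629, P(balanced) ≈ 0.0823, P(conservative) ≈ 0.6548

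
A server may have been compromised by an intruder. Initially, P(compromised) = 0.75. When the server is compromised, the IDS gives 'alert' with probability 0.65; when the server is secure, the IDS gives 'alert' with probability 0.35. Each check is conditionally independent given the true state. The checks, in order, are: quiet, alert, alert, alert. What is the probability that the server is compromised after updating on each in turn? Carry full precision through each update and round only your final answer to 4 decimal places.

After 'quiet': P(compromised) = 0.35·0.7500 / (0.35·0.7500 + 0.65·0.2500) ≈ 0.6176
After 'alert': P(compromised) = 0.65·0.6176 / (0.65·0.6176 + 0.35·0.3824) ≈ 0.7500
After 'alert': P(compromised) = 0.65·0.7500 / (0.65·0.7500 + 0.35·0.2500) ≈ 0.8478
After 'alert': P(compromised) = 0.65·0.8478 / (0.65·0.8478 + 0.35·0.1522) ≈ 0.9119

0.9119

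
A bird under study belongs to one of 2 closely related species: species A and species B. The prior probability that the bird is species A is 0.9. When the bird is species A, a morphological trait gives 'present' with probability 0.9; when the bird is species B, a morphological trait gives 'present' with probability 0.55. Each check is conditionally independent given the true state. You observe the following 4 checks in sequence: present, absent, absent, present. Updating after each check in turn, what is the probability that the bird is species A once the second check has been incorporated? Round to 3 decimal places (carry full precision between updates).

0.766

After 'present': P(species A) = 0.9·0.9000 / (0.9·0.9000 + 0.55·0.1000) ≈ 0.9364
After 'absent': P(species A) = 0.1·0.9364 / (0.1·0.9364 + 0.45·0.0636) ≈ 0.7660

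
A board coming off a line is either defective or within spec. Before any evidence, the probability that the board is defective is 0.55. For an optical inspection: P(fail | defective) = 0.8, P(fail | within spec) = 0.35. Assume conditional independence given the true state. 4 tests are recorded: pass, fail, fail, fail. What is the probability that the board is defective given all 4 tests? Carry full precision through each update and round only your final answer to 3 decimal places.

After 'pass': P(defective) = 0.2·0.5500 / (0.2·0.5500 + 0.65·0.4500) ≈ 0.2733
After 'fail': P(defective) = 0.8·0.2733 / (0.8·0.2733 + 0.35·0.7267) ≈ 0.4622
After 'fail': P(defective) = 0.8·0.4622 / (0.8·0.4622 + 0.35·0.5378) ≈ 0.6627
After 'fail': P(defective) = 0.8·0.6627 / (0.8·0.6627 + 0.35·0.3373) ≈ 0.8179

0.818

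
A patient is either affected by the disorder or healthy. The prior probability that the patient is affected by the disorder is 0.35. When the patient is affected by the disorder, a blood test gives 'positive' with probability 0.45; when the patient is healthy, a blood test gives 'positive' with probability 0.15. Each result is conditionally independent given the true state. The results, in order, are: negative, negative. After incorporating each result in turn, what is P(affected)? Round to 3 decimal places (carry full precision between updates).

After 'negative': P(affected) = 0.55·0.3500 / (0.55·0.3500 + 0.85·0.6500) ≈ 0.2584
After 'negative': P(affected) = 0.55·0.2584 / (0.55·0.2584 + 0.85·0.7416) ≈ 0.1840

0.184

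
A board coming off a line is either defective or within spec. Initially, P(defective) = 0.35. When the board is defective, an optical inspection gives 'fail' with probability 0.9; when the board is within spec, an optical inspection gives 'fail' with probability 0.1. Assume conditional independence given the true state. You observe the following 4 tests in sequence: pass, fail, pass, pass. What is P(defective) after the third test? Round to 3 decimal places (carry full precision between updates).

0.056

Apply Bayes' rule sequentially, carrying P(defective) forward.
After 'pass': P(defective) = 0.1·0.3500 / (0.1·0.3500 + 0.9·0.6500) ≈ 0.0565
After 'fail': P(defective) = 0.9·0.0565 / (0.9·0.0565 + 0.1·0.9435) ≈ 0.3500
After 'pass': P(defective) = 0.1·0.3500 / (0.1·0.3500 + 0.9·0.6500) ≈ 0.0565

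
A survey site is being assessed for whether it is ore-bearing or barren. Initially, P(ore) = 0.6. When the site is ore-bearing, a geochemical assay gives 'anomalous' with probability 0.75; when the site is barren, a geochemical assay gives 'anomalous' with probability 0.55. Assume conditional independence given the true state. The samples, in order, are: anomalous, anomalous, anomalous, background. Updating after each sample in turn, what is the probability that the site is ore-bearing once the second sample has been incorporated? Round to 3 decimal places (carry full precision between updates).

After 'anomalous': P(ore) = 0.75·0.6000 / (0.75·0.6000 + 0.55·0.4000) ≈ 0.6716
After 'anomalous': P(ore) = 0.75·0.6716 / (0.75·0.6716 + 0.55·0.3284) ≈ 0.7361

0.736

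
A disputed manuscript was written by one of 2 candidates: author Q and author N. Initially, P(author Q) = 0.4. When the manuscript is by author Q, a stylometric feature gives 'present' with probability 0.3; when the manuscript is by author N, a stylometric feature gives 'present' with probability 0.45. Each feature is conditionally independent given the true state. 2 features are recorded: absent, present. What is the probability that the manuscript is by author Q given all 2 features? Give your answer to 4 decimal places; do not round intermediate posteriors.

0.3613

After 'absent': P(author Q) = 0.7·0.4000 / (0.7·0.4000 + 0.55·0.6000) ≈ 0.4590
After 'present': P(author Q) = 0.3·0.4590 / (0.3·0.4590 + 0.45·0.5410) ≈ 0.3613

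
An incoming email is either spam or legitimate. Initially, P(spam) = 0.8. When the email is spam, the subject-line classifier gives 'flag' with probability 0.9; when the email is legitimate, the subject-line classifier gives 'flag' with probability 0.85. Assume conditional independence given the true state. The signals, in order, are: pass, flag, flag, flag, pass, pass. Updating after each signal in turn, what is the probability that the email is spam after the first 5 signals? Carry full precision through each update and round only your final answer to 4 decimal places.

After 'pass': P(spam) = 0.1·0.8000 / (0.1·0.8000 + 0.15·0.2000) ≈ 0.7273
After 'flag': P(spam) = 0.9·0.7273 / (0.9·0.7273 + 0.85·0.2727) ≈ 0.7385
After 'flag': P(spam) = 0.9·0.7385 / (0.9·0.7385 + 0.85·0.2615) ≈ 0.7493
After 'flag': P(spam) = 0.9·0.7493 / (0.9·0.7493 + 0.85·0.2507) ≈ 0.7599
After 'pass': P(spam) = 0.1·0.7599 / (0.1·0.7599 + 0.15·0.2401) ≈ 0.6785

0.6785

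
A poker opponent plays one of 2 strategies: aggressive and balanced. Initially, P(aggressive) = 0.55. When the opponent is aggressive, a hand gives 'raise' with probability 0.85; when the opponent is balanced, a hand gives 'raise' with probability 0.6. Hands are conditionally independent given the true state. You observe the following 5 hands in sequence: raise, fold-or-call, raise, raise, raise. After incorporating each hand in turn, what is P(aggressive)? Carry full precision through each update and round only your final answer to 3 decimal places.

After 'raise': P(aggressive) = 0.85·0.5500 / (0.85·0.5500 + 0.6·0.4500) ≈ 0.6339
After 'fold-or-call': P(aggressive) = 0.15·0.6339 / (0.15·0.6339 + 0.4·0.3661) ≈ 0.3937
After 'raise': P(aggressive) = 0.85·0.3937 / (0.85·0.3937 + 0.6·0.6063) ≈ 0.4791
After 'raise': P(aggressive) = 0.85·0.4791 / (0.85·0.4791 + 0.6·0.5209) ≈ 0.5658
After 'raise': P(aggressive) = 0.85·0.5658 / (0.85·0.5658 + 0.6·0.4342) ≈ 0.6486

0.649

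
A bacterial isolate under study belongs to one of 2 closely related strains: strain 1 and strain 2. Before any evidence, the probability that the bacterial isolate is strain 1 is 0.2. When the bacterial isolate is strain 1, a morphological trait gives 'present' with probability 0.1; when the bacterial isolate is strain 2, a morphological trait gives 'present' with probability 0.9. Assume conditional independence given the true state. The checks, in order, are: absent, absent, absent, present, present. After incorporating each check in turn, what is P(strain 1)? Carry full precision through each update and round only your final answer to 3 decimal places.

After 'absent': P(strain 1) = 0.9·0.2000 / (0.9·0.2000 + 0.1·0.8000) ≈ 0.6923
After 'absent': P(strain 1) = 0.9·0.6923 / (0.9·0.6923 + 0.1·0.3077) ≈ 0.9529
After 'absent': P(strain 1) = 0.9·0.9529 / (0.9·0.9529 + 0.1·0.0471) ≈ 0.9945
After 'present': P(strain 1) = 0.1·0.9945 / (0.1·0.9945 + 0.9·0.0055) ≈ 0.9529
After 'present': P(strain 1) = 0.1·0.9529 / (0.1·0.9529 + 0.9·0.0471) ≈ 0.6923

0.692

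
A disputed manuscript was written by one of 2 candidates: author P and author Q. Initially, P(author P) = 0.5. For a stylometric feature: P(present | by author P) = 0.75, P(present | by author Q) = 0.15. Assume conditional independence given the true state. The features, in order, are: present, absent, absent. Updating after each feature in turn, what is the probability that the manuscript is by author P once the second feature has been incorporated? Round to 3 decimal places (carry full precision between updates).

Each posterior becomes the prior for the next update.
After 'present': P(author P) = 0.75·0.5000 / (0.75·0.5000 + 0.15·0.5000) ≈ 0.8333
After 'absent': P(author P) = 0.25·0.8333 / (0.25·0.8333 + 0.85·0.1667) ≈ 0.5952

0.595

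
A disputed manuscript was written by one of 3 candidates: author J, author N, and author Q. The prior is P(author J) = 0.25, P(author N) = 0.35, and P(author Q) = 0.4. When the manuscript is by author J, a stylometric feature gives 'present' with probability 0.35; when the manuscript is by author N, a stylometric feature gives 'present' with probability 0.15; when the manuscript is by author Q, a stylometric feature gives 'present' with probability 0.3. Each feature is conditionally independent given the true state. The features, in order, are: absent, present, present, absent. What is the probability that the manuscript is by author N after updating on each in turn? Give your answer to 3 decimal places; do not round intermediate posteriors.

0.157

Each posterior becomes the prior for the next update.
After 'absent': normaliser = 0.65·0.2500 + 0.85·0.3500 + 0.7·0.4000; P(author J) ≈ 0.2196, P(author N) ≈ 0.4020, P(author Q) ≈ 0.3784
After 'present': normaliser = 0.35·0.2196 + 0.15·0.4020 + 0.3·0.3784; P(author J) ≈ 0.3066, P(author N) ≈ 0.2406, P(author Q) ≈ 0.4528
After 'present': normaliser = 0.35·0.3066 + 0.15·0.2406 + 0.3·0.4528; P(author J) ≈ 0.3843, P(author N) ≈ 0.1292, P(author Q) ≈ 0.4865
After 'absent': normaliser = 0.65·0.3843 + 0.85·0.1292 + 0.7·0.4865; P(author J) ≈ 0.3568, P(author N) ≈ 0.1569, P(author Q) ≈ 0.4864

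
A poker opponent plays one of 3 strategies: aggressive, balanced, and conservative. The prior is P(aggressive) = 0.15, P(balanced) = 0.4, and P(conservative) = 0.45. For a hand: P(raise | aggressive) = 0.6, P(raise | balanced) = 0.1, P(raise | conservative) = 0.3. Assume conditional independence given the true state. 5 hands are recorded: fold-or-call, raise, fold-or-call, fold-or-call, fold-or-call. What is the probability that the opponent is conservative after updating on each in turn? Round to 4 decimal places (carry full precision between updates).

After 'fold-or-call': normaliser = 0.4·0.1500 + 0.9·0.4000 + 0.7·0.4500; P(aggressive) ≈ 0.0816, P(balanced) ≈ 0.4898, P(conservative) ≈ 0.4286
After 'raise': normaliser = 0.6·0.0816 + 0.1·0.4898 + 0.3·0.4286; P(aggressive) ≈ 0.2162, P(balanced) ≈ 0.2162, P(conservative) ≈ 0.5676
After 'fold-or-call': normaliser = 0.4·0.2162 + 0.9·0.2162 + 0.7·0.5676; P(aggressive) ≈ 0.1275, P(balanced) ≈ 0.2869, P(conservative) ≈ 0.5857
After 'fold-or-call': normaliser = 0.4·0.1275 + 0.9·0.2869 + 0.7·0.5857; P(aggressive) ≈ 0.0709, P(balanced) ≈ 0.3590, P(conservative) ≈ 0.5701
After 'fold-or-call': normaliser = 0.4·0.0709 + 0.9·0.3590 + 0.7·0.5701; P(aggressive) ≈ 0.0378, P(balanced) ≈ 0.4305, P(conservative) ≈ 0.5317

0.5317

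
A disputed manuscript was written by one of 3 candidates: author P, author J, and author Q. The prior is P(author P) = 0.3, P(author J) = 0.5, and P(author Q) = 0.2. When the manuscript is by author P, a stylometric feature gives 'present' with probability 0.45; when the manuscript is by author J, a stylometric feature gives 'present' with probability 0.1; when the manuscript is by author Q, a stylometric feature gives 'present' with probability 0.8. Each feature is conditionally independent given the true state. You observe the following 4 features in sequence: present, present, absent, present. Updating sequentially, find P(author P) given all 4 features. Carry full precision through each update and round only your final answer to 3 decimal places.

Each posterior becomes the prior for the next update.
After 'present': normaliser = 0.45·0.3000 + 0.1·0.5000 + 0.8·0.2000; P(author P) ≈ 0.3913, P(author J) ≈ 0.1449, P(author Q) ≈ 0.4638
After 'present': normaliser = 0.45·0.3913 + 0.1·0.1449 + 0.8·0.4638; P(author P) ≈ 0.3135, P(author J) ≈ 0.0258, P(author Q) ≈ 0.6606
After 'absent': normaliser = 0.55·0.3135 + 0.9·0.0258 + 0.2·0.6606; P(author P) ≈ 0.5261, P(author J) ≈ 0.0709, P(author Q) ≈ 0.4031
After 'present': normaliser = 0.45·0.5261 + 0.1·0.0709 + 0.8·0.4031; P(author P) ≈ 0.4181, P(author J) ≈ 0.0125, P(author Q) ≈ 0.5694

0.418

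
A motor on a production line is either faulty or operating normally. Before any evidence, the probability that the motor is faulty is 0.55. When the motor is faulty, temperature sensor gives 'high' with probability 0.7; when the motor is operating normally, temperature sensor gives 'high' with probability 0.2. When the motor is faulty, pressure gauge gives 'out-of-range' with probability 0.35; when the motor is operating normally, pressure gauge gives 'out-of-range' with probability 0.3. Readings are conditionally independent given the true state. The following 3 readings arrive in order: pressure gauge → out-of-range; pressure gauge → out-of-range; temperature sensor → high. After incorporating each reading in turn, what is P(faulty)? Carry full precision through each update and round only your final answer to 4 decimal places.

0.8534

After pressure gauge='out-of-range': P(faulty) = 0.35·0.5500 / (0.35·0.5500 + 0.3·0.4500) ≈ 0.5878
After pressure gauge='out-of-range': P(faulty) = 0.35·0.5878 / (0.35·0.5878 + 0.3·0.4122) ≈ 0.6246
After temperature sensor='high': P(faulty) = 0.7·0.6246 / (0.7·0.6246 + 0.2·0.3754) ≈ 0.8534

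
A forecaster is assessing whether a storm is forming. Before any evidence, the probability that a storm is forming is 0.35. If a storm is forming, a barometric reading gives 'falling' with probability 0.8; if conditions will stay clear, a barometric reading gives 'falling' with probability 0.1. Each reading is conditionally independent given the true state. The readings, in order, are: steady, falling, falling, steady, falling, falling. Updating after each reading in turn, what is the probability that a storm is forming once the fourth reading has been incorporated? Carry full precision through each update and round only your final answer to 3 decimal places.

0.630

After 'steady': P(storm) = 0.2·0.3500 / (0.2·0.3500 + 0.9·0.6500) ≈ 0.1069
After 'falling': P(storm) = 0.8·0.1069 / (0.8·0.1069 + 0.1·0.8931) ≈ 0.4891
After 'falling': P(storm) = 0.8·0.4891 / (0.8·0.4891 + 0.1·0.5109) ≈ 0.8845
After 'steady': P(storm) = 0.2·0.8845 / (0.2·0.8845 + 0.9·0.1155) ≈ 0.6299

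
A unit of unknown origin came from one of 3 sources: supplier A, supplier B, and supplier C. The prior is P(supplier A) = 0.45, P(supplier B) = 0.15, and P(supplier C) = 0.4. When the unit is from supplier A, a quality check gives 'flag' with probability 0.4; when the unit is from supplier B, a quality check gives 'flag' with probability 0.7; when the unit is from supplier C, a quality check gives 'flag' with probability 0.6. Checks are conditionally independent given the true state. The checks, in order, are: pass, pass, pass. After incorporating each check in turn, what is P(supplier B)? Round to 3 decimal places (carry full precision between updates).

0.032

After 'pass': normaliser = 0.6·0.4500 + 0.3·0.1500 + 0.4·0.4000; P(supplier A) ≈ 0.5684, P(supplier B) ≈ 0.0947, P(supplier C) ≈ 0.3368
After 'pass': normaliser = 0.6·0.5684 + 0.3·0.0947 + 0.4·0.3368; P(supplier A) ≈ 0.6764, P(supplier B) ≈ 0.0564, P(supplier C) ≈ 0.2672
After 'pass': normaliser = 0.6·0.6764 + 0.3·0.0564 + 0.4·0.2672; P(supplier A) ≈ 0.7663, P(supplier B) ≈ 0.0319, P(supplier C) ≈ 0.2018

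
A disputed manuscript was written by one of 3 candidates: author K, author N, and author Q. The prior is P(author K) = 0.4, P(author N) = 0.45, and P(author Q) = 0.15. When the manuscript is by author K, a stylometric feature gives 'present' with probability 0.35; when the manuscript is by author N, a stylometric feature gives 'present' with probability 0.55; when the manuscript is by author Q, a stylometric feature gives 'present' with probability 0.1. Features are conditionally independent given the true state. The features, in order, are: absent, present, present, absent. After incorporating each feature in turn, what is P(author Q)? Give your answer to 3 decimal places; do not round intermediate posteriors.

After 'absent': normaliser = 0.65·0.4000 + 0.45·0.4500 + 0.9·0.1500; P(author K) ≈ 0.4351, P(author N) ≈ 0.3389, P(author Q) ≈ 0.2259
After 'present': normaliser = 0.35·0.4351 + 0.55·0.3389 + 0.1·0.2259; P(author K) ≈ 0.4215, P(author N) ≈ 0.5159, P(author Q) ≈ 0.0625
After 'present': normaliser = 0.35·0.4215 + 0.55·0.5159 + 0.1·0.0625; P(author K) ≈ 0.3372, P(author N) ≈ 0.6485, P(author Q) ≈ 0.0143
After 'absent': normaliser = 0.65·0.3372 + 0.45·0.6485 + 0.9·0.0143; P(author K) ≈ 0.4184, P(author N) ≈ 0.5571, P(author Q) ≈ 0.0246

0.025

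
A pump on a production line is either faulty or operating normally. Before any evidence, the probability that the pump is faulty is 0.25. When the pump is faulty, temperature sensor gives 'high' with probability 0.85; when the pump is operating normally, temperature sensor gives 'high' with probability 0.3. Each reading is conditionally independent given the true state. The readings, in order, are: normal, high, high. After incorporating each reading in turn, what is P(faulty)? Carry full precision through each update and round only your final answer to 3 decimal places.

Each posterior becomes the prior for the next update.
After 'normal': P(faulty) = 0.15·0.2500 / (0.15·0.2500 + 0.7·0.7500) ≈ 0.0667
After 'high': P(faulty) = 0.85·0.0667 / (0.85·0.0667 + 0.3·0.9333) ≈ 0.1683
After 'high': P(faulty) = 0.85·0.1683 / (0.85·0.1683 + 0.3·0.8317) ≈ 0.3644

0.364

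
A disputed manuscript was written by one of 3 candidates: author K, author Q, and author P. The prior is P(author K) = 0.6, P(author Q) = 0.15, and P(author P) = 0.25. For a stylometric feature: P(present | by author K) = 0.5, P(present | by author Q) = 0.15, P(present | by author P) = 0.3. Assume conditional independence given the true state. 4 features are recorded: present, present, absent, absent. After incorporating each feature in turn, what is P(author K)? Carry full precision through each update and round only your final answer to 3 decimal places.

After 'present': normaliser = 0.5·0.6000 + 0.15·0.1500 + 0.3·0.2500; P(author K) ≈ 0.7547, P(author Q) ≈ 0.0566, P(author P) ≈ 0.1887
After 'present': normaliser = 0.5·0.7547 + 0.15·0.0566 + 0.3·0.1887; P(author K) ≈ 0.8529, P(author Q) ≈ 0.0192, P(author P) ≈ 0.1279
After 'absent': normaliser = 0.5·0.8529 + 0.85·0.0192 + 0.7·0.1279; P(author K) ≈ 0.8011, P(author Q) ≈ 0.0306, P(author P) ≈ 0.1682
After 'absent': normaliser = 0.5·0.8011 + 0.85·0.0306 + 0.7·0.1682; P(author K) ≈ 0.7358, P(author Q) ≈ 0.0478, P(author P) ≈ 0.2163

0.736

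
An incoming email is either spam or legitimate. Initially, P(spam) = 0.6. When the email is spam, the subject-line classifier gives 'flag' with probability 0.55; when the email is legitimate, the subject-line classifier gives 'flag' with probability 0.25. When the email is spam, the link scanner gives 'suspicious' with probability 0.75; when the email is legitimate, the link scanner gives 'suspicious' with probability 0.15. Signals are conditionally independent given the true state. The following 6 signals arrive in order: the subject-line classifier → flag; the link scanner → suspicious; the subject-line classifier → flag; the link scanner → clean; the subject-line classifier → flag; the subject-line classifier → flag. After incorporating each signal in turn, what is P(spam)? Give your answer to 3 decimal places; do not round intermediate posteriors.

0.981

Apply Bayes' rule sequentially, carrying P(spam) forward.
After the subject-line classifier='flag': P(spam) = 0.55·0.6000 / (0.55·0.6000 + 0.25·0.4000) ≈ 0.7674
After the link scanner='suspicious': P(spam) = 0.75·0.7674 / (0.75·0.7674 + 0.15·0.2326) ≈ 0.9429
After the subject-line classifier='flag': P(spam) = 0.55·0.9429 / (0.55·0.9429 + 0.25·0.0571) ≈ 0.9732
After the link scanner='clean': P(spam) = 0.25·0.9732 / (0.25·0.9732 + 0.85·0.0268) ≈ 0.9144
After the subject-line classifier='flag': P(spam) = 0.55·0.9144 / (0.55·0.9144 + 0.25·0.0856) ≈ 0.9592
After the subject-line classifier='flag': P(spam) = 0.55·0.9592 / (0.55·0.9592 + 0.25·0.0408) ≈ 0.9810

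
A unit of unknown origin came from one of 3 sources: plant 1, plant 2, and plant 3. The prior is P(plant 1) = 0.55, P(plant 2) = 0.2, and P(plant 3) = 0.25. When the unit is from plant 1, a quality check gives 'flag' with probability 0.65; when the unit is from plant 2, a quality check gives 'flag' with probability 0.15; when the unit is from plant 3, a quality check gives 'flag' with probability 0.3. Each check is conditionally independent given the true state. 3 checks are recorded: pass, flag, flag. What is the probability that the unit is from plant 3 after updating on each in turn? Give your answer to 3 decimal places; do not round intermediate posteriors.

After 'pass': normaliser = 0.35·0.5500 + 0.85·0.2000 + 0.7·0.2500; P(plant 1) ≈ 0.3581, P(plant 2) ≈ 0.3163, P(plant 3) ≈ 0.3256
After 'flag': normaliser = 0.65·0.3581 + 0.15·0.3163 + 0.3·0.3256; P(plant 1) ≈ 0.6160, P(plant 2) ≈ 0.1255, P(plant 3) ≈ 0.2585
After 'flag': normaliser = 0.65·0.6160 + 0.15·0.1255 + 0.3·0.2585; P(plant 1) ≈ 0.8060, P(plant 2) ≈ 0.0379, P(plant 3) ≈ 0.1561

0.156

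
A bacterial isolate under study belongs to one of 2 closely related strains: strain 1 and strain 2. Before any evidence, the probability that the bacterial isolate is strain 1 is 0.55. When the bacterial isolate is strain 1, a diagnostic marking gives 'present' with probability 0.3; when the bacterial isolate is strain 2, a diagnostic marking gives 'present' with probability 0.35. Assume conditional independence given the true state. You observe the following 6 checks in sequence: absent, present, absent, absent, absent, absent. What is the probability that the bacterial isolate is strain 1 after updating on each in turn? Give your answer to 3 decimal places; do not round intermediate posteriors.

After 'absent': P(strain 1) = 0.7·0.5500 / (0.7·0.5500 + 0.65·0.4500) ≈ 0.5683
After 'present': P(strain 1) = 0.3·0.5683 / (0.3·0.5683 + 0.35·0.4317) ≈ 0.5301
After 'absent': P(strain 1) = 0.7·0.5301 / (0.7·0.5301 + 0.65·0.4699) ≈ 0.5485
After 'absent': P(strain 1) = 0.7·0.5485 / (0.7·0.5485 + 0.65·0.4515) ≈ 0.5668
After 'absent': P(strain 1) = 0.7·0.5668 / (0.7·0.5668 + 0.65·0.4332) ≈ 0.5849
After 'absent': P(strain 1) = 0.7·0.5849 / (0.7·0.5849 + 0.65·0.4151) ≈ 0.6028

0.603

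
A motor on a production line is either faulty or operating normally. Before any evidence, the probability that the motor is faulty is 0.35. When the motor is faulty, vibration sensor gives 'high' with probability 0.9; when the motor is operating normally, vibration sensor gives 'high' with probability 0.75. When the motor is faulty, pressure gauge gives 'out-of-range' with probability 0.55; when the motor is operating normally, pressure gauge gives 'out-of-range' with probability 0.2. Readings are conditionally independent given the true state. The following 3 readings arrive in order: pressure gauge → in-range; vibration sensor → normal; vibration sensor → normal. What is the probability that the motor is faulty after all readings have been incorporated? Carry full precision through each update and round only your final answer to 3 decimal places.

0.046

Each posterior becomes the prior for the next update.
After pressure gauge='in-range': P(faulty) = 0.45·0.3500 / (0.45·0.3500 + 0.8·0.6500) ≈ 0.2325
After vibration sensor='normal': P(faulty) = 0.1·0.2325 / (0.1·0.2325 + 0.25·0.7675) ≈ 0.1081
After vibration sensor='normal': P(faulty) = 0.1·0.1081 / (0.1·0.1081 + 0.25·0.8919) ≈ 0.0462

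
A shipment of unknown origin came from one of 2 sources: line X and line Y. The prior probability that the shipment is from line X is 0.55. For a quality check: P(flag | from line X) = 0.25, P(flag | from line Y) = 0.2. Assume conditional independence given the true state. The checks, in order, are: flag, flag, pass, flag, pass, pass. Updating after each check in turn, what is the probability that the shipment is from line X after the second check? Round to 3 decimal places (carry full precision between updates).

0.656

After 'flag': P(line X) = 0.25·0.5500 / (0.25·0.5500 + 0.2·0.4500) ≈ 0.6044
After 'flag': P(line X) = 0.25·0.6044 / (0.25·0.6044 + 0.2·0.3956) ≈ 0.6563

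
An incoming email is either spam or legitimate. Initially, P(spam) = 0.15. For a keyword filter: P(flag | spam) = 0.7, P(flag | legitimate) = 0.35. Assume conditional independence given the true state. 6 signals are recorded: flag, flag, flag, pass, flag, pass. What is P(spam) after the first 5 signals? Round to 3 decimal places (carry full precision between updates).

Each posterior becomes the prior for the next update.
After 'flag': P(spam) = 0.7·0.1500 / (0.7·0.1500 + 0.35·0.8500) ≈ 0.2609
After 'flag': P(spam) = 0.7·0.2609 / (0.7·0.2609 + 0.35·0.7391) ≈ 0.4138
After 'flag': P(spam) = 0.7·0.4138 / (0.7·0.4138 + 0.35·0.5862) ≈ 0.5854
After 'pass': P(spam) = 0.3·0.5854 / (0.3·0.5854 + 0.65·0.4146) ≈ 0.3945
After 'flag': P(spam) = 0.7·0.3945 / (0.7·0.3945 + 0.35·0.6055) ≈ 0.5658

0.566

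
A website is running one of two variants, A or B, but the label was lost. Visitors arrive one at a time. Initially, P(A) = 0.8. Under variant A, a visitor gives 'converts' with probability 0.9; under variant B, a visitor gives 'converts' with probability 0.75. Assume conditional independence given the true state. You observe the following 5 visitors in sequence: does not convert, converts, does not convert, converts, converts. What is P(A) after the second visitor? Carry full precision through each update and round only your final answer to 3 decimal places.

0.658

Each posterior becomes the prior for the next update.
After 'does not convert': P(A) = 0.1·0.8000 / (0.1·0.8000 + 0.25·0.2000) ≈ 0.6154
After 'converts': P(A) = 0.9·0.6154 / (0.9·0.6154 + 0.75·0.3846) ≈ 0.6575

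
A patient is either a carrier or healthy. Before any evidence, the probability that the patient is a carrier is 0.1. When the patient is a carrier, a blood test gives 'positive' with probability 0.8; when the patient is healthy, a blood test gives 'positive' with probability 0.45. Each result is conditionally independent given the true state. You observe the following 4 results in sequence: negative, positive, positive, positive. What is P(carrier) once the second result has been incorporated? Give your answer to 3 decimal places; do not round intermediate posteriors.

After 'negative': P(carrier) = 0.2·0.1000 / (0.2·0.1000 + 0.55·0.9000) ≈ 0.0388
After 'positive': P(carrier) = 0.8·0.0388 / (0.8·0.0388 + 0.45·0.9612) ≈ 0.0670

0.067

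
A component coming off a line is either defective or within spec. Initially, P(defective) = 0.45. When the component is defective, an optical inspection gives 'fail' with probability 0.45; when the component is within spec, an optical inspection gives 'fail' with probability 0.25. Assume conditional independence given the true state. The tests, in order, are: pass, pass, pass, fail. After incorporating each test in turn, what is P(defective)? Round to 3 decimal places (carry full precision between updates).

0.367

After 'pass': P(defective) = 0.55·0.4500 / (0.55·0.4500 + 0.75·0.5500) ≈ 0.3750
After 'pass': P(defective) = 0.55·0.3750 / (0.55·0.3750 + 0.75·0.6250) ≈ 0.3056
After 'pass': P(defective) = 0.55·0.3056 / (0.55·0.3056 + 0.75·0.6944) ≈ 0.2440
After 'fail': P(defective) = 0.45·0.2440 / (0.45·0.2440 + 0.25·0.7560) ≈ 0.3674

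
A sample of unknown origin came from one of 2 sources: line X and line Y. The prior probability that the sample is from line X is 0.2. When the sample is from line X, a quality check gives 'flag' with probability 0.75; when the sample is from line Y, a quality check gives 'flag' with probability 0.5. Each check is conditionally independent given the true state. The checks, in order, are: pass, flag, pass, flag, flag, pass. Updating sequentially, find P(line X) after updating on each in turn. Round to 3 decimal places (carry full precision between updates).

After 'pass': P(line X) = 0.25·0.2000 / (0.25·0.2000 + 0.5·0.8000) ≈ 0.1111
After 'flag': P(line X) = 0.75·0.1111 / (0.75·0.1111 + 0.5·0.8889) ≈ 0.1579
After 'pass': P(line X) = 0.25·0.1579 / (0.25·0.1579 + 0.5·0.8421) ≈ 0.0857
After 'flag': P(line X) = 0.75·0.0857 / (0.75·0.0857 + 0.5·0.9143) ≈ 0.1233
After 'flag': P(line X) = 0.75·0.1233 / (0.75·0.1233 + 0.5·0.8767) ≈ 0.1742
After 'pass': P(line X) = 0.25·0.1742 / (0.25·0.1742 + 0.5·0.8258) ≈ 0.0954

0.095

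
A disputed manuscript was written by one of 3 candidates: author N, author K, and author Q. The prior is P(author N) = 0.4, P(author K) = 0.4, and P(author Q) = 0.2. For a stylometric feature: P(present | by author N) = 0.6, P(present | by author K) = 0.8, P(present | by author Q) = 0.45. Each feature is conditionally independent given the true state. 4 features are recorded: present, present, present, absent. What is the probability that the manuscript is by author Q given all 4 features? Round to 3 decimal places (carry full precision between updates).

0.117

After 'present': normaliser = 0.6·0.4000 + 0.8·0.4000 + 0.45·0.2000; P(author N) ≈ 0.3692, P(author K) ≈ 0.4923, P(author Q) ≈ 0.1385
After 'present': normaliser = 0.6·0.3692 + 0.8·0.4923 + 0.45·0.1385; P(author N) ≈ 0.3269, P(author K) ≈ 0.5812, P(author Q) ≈ 0.0919
After 'present': normaliser = 0.6·0.3269 + 0.8·0.5812 + 0.45·0.0919; P(author N) ≈ 0.2792, P(author K) ≈ 0.6619, P(author Q) ≈ 0.0589
After 'absent': normaliser = 0.4·0.2792 + 0.2·0.6619 + 0.55·0.0589; P(author N) ≈ 0.4040, P(author K) ≈ 0.4788, P(author Q) ≈ 0.1172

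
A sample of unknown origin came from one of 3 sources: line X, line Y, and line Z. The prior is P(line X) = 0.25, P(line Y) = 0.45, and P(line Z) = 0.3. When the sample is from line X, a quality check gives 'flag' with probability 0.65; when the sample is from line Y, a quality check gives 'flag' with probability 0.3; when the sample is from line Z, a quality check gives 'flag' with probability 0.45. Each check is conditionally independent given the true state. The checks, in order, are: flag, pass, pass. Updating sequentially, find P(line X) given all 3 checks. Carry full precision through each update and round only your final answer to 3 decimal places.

Each posterior becomes the prior for the next update.
After 'flag': normaliser = 0.65·0.2500 + 0.3·0.4500 + 0.45·0.3000; P(line X) ≈ 0.3757, P(line Y) ≈ 0.3121, P(line Z) ≈ 0.3121
After 'pass': normaliser = 0.35·0.3757 + 0.7·0.3121 + 0.55·0.3121; P(line X) ≈ 0.2521, P(line Y) ≈ 0.4188, P(line Z) ≈ 0.3291
After 'pass': normaliser = 0.35·0.2521 + 0.7·0.4188 + 0.55·0.3291; P(line X) ≈ 0.1569, P(line Y) ≈ 0.5213, P(line Z) ≈ 0.3218

0.157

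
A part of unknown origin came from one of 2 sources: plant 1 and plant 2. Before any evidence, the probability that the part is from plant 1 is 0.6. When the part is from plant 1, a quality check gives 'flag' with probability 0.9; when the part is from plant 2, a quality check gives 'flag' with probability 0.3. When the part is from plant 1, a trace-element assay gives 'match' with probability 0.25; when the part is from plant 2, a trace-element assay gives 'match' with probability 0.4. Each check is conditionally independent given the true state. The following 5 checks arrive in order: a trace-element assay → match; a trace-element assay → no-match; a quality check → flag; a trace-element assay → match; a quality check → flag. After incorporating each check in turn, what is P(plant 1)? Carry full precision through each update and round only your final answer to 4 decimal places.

0.8683

After a trace-element assay='match': P(plant 1) = 0.25·0.6000 / (0.25·0.6000 + 0.4·0.4000) ≈ 0.4839
After a trace-element assay='no-match': P(plant 1) = 0.75·0.4839 / (0.75·0.4839 + 0.6·0.5161) ≈ 0.5396
After a quality check='flag': P(plant 1) = 0.9·0.5396 / (0.9·0.5396 + 0.3·0.4604) ≈ 0.7785
After a trace-element assay='match': P(plant 1) = 0.25·0.7785 / (0.25·0.7785 + 0.4·0.2215) ≈ 0.6872
After a quality check='flag': P(plant 1) = 0.9·0.6872 / (0.9·0.6872 + 0.3·0.3128) ≈ 0.8683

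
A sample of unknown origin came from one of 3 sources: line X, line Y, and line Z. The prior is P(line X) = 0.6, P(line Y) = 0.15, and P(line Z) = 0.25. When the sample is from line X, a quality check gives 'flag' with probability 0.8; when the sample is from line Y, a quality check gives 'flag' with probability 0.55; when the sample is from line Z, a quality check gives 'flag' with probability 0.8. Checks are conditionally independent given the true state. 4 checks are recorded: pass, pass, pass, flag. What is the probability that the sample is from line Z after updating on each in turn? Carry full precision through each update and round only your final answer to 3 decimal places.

0.123

After 'pass': normaliser = 0.2·0.6000 + 0.45·0.1500 + 0.2·0.2500; P(line X) ≈ 0.5053, P(line Y) ≈ 0.2842, P(line Z) ≈ 0.2105
After 'pass': normaliser = 0.2·0.5053 + 0.45·0.2842 + 0.2·0.2105; P(line X) ≈ 0.3728, P(line Y) ≈ 0.4718, P(line Z) ≈ 0.1553
After 'pass': normaliser = 0.2·0.3728 + 0.45·0.4718 + 0.2·0.1553; P(line X) ≈ 0.2345, P(line Y) ≈ 0.6678, P(line Z) ≈ 0.0977
After 'flag': normaliser = 0.8·0.2345 + 0.55·0.6678 + 0.8·0.0977; P(line X) ≈ 0.2963, P(line Y) ≈ 0.5802, P(line Z) ≈ 0.1235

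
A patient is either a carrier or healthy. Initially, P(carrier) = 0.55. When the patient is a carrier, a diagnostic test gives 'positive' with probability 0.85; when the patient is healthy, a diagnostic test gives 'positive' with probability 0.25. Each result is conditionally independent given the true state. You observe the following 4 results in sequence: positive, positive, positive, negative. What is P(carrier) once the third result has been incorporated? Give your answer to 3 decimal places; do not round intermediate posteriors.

Apply Bayes' rule sequentially, carrying P(carrier) forward.
After 'positive': P(carrier) = 0.85·0.5500 / (0.85·0.5500 + 0.25·0.4500) ≈ 0.8060
After 'positive': P(carrier) = 0.85·0.8060 / (0.85·0.8060 + 0.25·0.1940) ≈ 0.9339
After 'positive': P(carrier) = 0.85·0.9339 / (0.85·0.9339 + 0.25·0.0661) ≈ 0.9796

0.980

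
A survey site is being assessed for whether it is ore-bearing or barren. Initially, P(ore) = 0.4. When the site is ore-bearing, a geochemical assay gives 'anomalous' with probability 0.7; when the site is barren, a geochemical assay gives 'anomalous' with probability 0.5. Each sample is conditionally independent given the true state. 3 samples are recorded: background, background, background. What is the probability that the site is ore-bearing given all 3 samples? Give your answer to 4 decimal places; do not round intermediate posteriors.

Apply Bayes' rule sequentially, carrying P(ore) forward.
After 'background': P(ore) = 0.3·0.4000 / (0.3·0.4000 + 0.5·0.6000) ≈ 0.2857
After 'background': P(ore) = 0.3·0.2857 / (0.3·0.2857 + 0.5·0.7143) ≈ 0.1935
After 'background': P(ore) = 0.3·0.1935 / (0.3·0.1935 + 0.5·0.8065) ≈ 0.1259

0.1259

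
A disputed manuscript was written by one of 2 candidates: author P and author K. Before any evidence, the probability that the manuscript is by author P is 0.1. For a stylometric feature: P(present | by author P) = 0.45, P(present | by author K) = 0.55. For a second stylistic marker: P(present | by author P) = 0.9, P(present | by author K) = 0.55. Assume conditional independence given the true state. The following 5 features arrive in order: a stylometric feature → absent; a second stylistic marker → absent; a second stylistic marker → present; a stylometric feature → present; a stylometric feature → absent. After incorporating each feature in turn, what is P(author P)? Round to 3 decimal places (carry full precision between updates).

0.047

After a stylometric feature='absent': P(author P) = 0.55·0.1000 / (0.55·0.1000 + 0.45·0.9000) ≈ 0.1196
After a second stylistic marker='absent': P(author P) = 0.1·0.1196 / (0.1·0.1196 + 0.45·0.8804) ≈ 0.0293
After a second stylistic marker='present': P(author P) = 0.9·0.0293 / (0.9·0.0293 + 0.55·0.9707) ≈ 0.0471
After a stylometric feature='present': P(author P) = 0.45·0.0471 / (0.45·0.0471 + 0.55·0.9529) ≈ 0.0388
After a stylometric feature='absent': P(author P) = 0.55·0.0388 / (0.55·0.0388 + 0.45·0.9612) ≈ 0.0471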